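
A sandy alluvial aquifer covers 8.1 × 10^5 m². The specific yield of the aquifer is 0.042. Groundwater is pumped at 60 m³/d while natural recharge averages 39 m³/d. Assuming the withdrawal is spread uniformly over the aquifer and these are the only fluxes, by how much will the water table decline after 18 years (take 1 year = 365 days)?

Δh ≈ 4.06 m

Net abstraction = 60 − 39 = 21 m³/d
t = 18 years = 6570 d
ΔV = Q × t = 21 m³/d × 6570 d = 1.38 × 10^5 m³
Δh = ΔV / (Sy × A) = 1.38 × 10^5 / (0.042 × 8.1 × 10^5) = 4.056 m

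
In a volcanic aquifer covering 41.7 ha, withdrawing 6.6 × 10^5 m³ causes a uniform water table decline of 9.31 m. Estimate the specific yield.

Sy ≈ 0.17

A = 41.7 ha = 4.17 × 10^5 m²
Sy = ΔV / (A × Δh) = 6.6 × 10^5 m³ / (4.17 × 10^5 m² × 9.31 m) = 0.17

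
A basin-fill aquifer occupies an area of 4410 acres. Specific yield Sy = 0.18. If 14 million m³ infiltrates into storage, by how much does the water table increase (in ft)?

Δh ≈ 14.3 ft

A = 4410 acres = 1.785 × 10^7 m²
ΔV = 14 million m³ = 1.4 × 10^7 m³
Δh = ΔV / (Sy × A) = 1.4 × 10^7 m³ / (0.18 × 1.785 × 10^7 m²) = 4.358 m
Δh = 4.358 m = 14.3 ft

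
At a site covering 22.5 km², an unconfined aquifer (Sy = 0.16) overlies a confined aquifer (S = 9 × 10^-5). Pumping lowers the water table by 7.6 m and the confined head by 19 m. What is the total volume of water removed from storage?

ΔV ≈ 2.74 × 10^7 m³

A = 22.5 km² = 2.25 × 10^7 m²
Unconfined: ΔV_u = Sy × A × Δh_u = 0.16 × 2.25 × 10^7 × 7.6 = 2.736 × 10^7 m³
Confined: ΔV_c = S × A × Δh_c = 9 × 10^-5 × 2.25 × 10^7 × 19 = 38480 m³
Total ΔV = 2.736 × 10^7 + 38480 = 2.74 × 10^7 m³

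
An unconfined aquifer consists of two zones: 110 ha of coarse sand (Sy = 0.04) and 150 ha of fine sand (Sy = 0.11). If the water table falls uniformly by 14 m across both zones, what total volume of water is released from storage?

ΔV ≈ 2.93 × 10^6 m³

A₁ = 110 ha = 1.1 × 10^6 m²; A₂ = 150 ha = 1.5 × 10^6 m²
ΔV₁ = 0.04 × 1.1 × 10^6 × 14 = 6.16 × 10^5 m³
ΔV₂ = 0.11 × 1.5 × 10^6 × 14 = 2.31 × 10^6 m³
ΔV = ΔV₁ + ΔV₂ = 2.926 × 10^6 m³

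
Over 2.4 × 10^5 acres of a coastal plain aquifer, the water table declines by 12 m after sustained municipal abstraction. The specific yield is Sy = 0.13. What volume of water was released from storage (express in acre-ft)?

A = 2.4 × 10^5 acres = 9.712 × 10^8 m²
ΔV = Sy × A × Δh = 0.13 × 9.712 × 10^8 m² × 12 m = 1.515 × 10^9 m³
ΔV = 1.515 × 10^9 m³ = 1.228 × 10^6 acre-ft

ΔV ≈ 1.23 × 10^6 acre-ft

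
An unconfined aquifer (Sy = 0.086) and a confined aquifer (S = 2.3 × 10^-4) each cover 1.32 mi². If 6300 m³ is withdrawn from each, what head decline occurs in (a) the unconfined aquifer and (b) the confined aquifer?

A = 1.32 mi² = 3.419 × 10^6 m²
Unconfined: Δh_u = ΔV/(Sy·A) = 6300/(0.086 × 3.419 × 10^6) = 0.02143 m
Confined: Δh_c = ΔV/(S·A) = 6300/(2.3 × 10^-4 × 3.419 × 10^6) = 8.012 m

Δh_u ≈ 0.0214 m; Δh_c ≈ 8.01 m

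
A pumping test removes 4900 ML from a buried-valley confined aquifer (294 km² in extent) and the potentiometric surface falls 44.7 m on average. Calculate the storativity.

S ≈ 3.7 × 10^-4

A = 294 km² = 2.94 × 10^8 m²
ΔV = 4900 ML = 4.9 × 10^6 m³
S = ΔV / (A × Δh) = 4.9 × 10^6 m³ / (2.94 × 10^8 m² × 44.7 m) = 3.729 × 10^-4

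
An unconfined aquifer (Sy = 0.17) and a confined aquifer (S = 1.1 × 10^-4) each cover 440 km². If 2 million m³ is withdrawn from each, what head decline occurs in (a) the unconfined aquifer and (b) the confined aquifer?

A = 440 km² = 4.4 × 10^8 m²
ΔV = 2 million m³ = 2 × 10^6 m³
Unconfined: Δh_u = ΔV/(Sy·A) = 2 × 10^6/(0.17 × 4.4 × 10^8) = 0.02674 m
Confined: Δh_c = ΔV/(S·A) = 2 × 10^6/(1.1 × 10^-4 × 4.4 × 10^8) = 41.32 m

Δh_u ≈ 0.0267 m; Δh_c ≈ 41.3 m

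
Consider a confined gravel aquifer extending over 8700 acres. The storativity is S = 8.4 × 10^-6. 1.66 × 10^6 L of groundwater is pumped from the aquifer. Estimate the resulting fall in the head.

Δh ≈ 5.61 m

A = 8700 acres = 3.521 × 10^7 m²
ΔV = 1.66 × 10^6 L = 1660 m³
Δh = ΔV / (S × A) = 1660 m³ / (8.4 × 10^-6 × 3.521 × 10^7 m²) = 5.613 m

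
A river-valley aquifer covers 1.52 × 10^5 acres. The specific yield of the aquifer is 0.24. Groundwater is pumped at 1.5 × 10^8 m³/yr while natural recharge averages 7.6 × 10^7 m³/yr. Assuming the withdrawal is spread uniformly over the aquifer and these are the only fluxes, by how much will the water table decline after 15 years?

A = 1.52 × 10^5 acres = 6.151 × 10^8 m²
Net abstraction = 1.5 × 10^8 − 7.6 × 10^7 = 7.4 × 10^7 m³/yr
Q_net = 7.4 × 10^7 m³/yr = 2.027 × 10^5 m³/d
t = 15 years = 5475 d
ΔV = Q × t = 2.027 × 10^5 m³/d × 5475 d = 1.11 × 10^9 m³
Δh = ΔV / (Sy × A) = 1.11 × 10^9 / (0.24 × 6.151 × 10^8) = 7.519 m

Δh ≈ 7.52 m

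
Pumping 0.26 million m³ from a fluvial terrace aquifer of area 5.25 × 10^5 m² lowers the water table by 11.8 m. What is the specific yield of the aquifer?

Sy ≈ 0.042

ΔV = 0.26 million m³ = 2.6 × 10^5 m³
Sy = ΔV / (A × Δh) = 2.6 × 10^5 m³ / (5.25 × 10^5 m² × 11.8 m) = 0.04197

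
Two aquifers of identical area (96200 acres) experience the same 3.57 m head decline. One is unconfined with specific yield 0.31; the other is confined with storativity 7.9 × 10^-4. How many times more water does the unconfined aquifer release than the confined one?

A = 96200 acres = 3.893 × 10^8 m²
Unconfined: ΔV_u = Sy × A × Δh = 0.31 × 3.893 × 10^8 × 3.57 = 4.308 × 10^8 m³
Confined: ΔV_c = S × A × Δh = 7.9 × 10^-4 × 3.893 × 10^8 × 3.57 = 1.098 × 10^6 m³
Ratio = ΔV_u / ΔV_c = Sy / S = 0.31 / 7.9 × 10^-4 = 392.4

ΔV_u / ΔV_c ≈ 392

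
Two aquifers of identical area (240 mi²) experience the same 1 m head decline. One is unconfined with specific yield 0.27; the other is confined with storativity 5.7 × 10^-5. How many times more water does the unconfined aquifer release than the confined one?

A = 240 mi² = 6.216 × 10^8 m²
Unconfined: ΔV_u = Sy × A × Δh = 0.27 × 6.216 × 10^8 × 1 = 1.678 × 10^8 m³
Confined: ΔV_c = S × A × Δh = 5.7 × 10^-5 × 6.216 × 10^8 × 1 = 35430 m³
Ratio = ΔV_u / ΔV_c = Sy / S = 0.27 / 5.7 × 10^-5 = 4737

ΔV_u / ΔV_c ≈ 4740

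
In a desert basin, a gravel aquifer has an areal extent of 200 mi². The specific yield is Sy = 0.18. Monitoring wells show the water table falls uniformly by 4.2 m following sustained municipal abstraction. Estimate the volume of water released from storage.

A = 200 mi² = 5.18 × 10^8 m²
ΔV = Sy × A × Δh = 0.18 × 5.18 × 10^8 m² × 4.2 m = 3.916 × 10^8 m³

ΔV ≈ 3.92 × 10^8 m³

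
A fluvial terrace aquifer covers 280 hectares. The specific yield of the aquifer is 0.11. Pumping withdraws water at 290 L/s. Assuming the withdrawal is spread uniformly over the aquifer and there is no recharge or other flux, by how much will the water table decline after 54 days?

A = 280 hectares = 2.8 × 10^6 m²
Q = 290 L/s = 25060 m³/d
ΔV = Q × t = 25060 m³/d × 54 d = 1.353 × 10^6 m³
Δh = ΔV / (Sy × A) = 1.353 × 10^6 / (0.11 × 2.8 × 10^6) = 4.393 m

Δh ≈ 4.39 m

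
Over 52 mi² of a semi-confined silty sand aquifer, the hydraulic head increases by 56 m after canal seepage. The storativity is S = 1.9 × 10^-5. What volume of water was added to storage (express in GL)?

A = 52 mi² = 1.347 × 10^8 m²
ΔV = S × A × Δh = 1.9 × 10^-5 × 1.347 × 10^8 m² × 56 m = 1.433 × 10^5 m³
ΔV = 1.433 × 10^5 m³ = 0.1433 GL

ΔV ≈ 0.143 GL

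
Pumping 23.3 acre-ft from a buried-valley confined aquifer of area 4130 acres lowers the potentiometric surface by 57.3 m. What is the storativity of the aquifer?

A = 4130 acres = 1.671 × 10^7 m²
ΔV = 23.3 acre-ft = 28740 m³
S = ΔV / (A × Δh) = 28740 m³ / (1.671 × 10^7 m² × 57.3 m) = 3.001 × 10^-5

S ≈ 3 × 10^-5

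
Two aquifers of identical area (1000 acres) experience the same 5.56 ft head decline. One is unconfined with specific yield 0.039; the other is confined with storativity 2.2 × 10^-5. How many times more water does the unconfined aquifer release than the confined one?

A = 1000 acres = 4.047 × 10^6 m²
Δh = 5.56 ft = 1.695 m
Unconfined: ΔV_u = Sy × A × Δh = 0.039 × 4.047 × 10^6 × 1.695 = 2.675 × 10^5 m³
Confined: ΔV_c = S × A × Δh = 2.2 × 10^-5 × 4.047 × 10^6 × 1.695 = 150.9 m³
Ratio = ΔV_u / ΔV_c = Sy / S = 0.039 / 2.2 × 10^-5 = 1773

ΔV_u / ΔV_c ≈ 1770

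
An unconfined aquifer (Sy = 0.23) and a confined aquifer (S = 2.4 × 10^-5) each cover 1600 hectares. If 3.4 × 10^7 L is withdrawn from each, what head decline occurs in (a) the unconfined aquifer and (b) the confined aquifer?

Δh_u ≈ 0.00924 m; Δh_c ≈ 88.5 m

A = 1600 hectares = 1.6 × 10^7 m²
ΔV = 3.4 × 10^7 L = 34000 m³
Unconfined: Δh_u = ΔV/(Sy·A) = 34000/(0.23 × 1.6 × 10^7) = 0.009239 m
Confined: Δh_c = ΔV/(S·A) = 34000/(2.4 × 10^-5 × 1.6 × 10^7) = 88.54 m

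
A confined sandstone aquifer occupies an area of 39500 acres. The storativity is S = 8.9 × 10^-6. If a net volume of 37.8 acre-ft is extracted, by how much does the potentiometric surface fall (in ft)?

A = 39500 acres = 1.599 × 10^8 m²
ΔV = 37.8 acre-ft = 46630 m³
Δh = ΔV / (S × A) = 46630 m³ / (8.9 × 10^-6 × 1.599 × 10^8 m²) = 32.77 m
Δh = 32.77 m = 107.5 ft

Δh ≈ 108 ft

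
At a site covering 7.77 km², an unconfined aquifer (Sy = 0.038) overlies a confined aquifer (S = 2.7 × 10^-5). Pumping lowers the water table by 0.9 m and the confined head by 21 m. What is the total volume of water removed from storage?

ΔV ≈ 2.7 × 10^5 m³

A = 7.77 km² = 7.77 × 10^6 m²
Unconfined: ΔV_u = Sy × A × Δh_u = 0.038 × 7.77 × 10^6 × 0.9 = 2.657 × 10^5 m³
Confined: ΔV_c = S × A × Δh_c = 2.7 × 10^-5 × 7.77 × 10^6 × 21 = 4406 m³
Total ΔV = 2.657 × 10^5 + 4406 = 2.701 × 10^5 m³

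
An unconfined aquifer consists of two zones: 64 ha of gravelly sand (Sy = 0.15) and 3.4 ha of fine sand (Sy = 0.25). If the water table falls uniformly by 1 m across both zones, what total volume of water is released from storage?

ΔV ≈ 1.04 × 10^5 m³

A₁ = 64 ha = 6.4 × 10^5 m²; A₂ = 3.4 ha = 34000 m²
ΔV₁ = 0.15 × 6.4 × 10^5 × 1 = 96000 m³
ΔV₂ = 0.25 × 34000 × 1 = 8500 m³
ΔV = ΔV₁ + ΔV₂ = 1.045 × 10^5 m³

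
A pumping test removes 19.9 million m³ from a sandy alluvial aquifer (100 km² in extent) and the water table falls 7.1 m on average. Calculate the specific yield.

A = 100 km² = 1 × 10^8 m²
ΔV = 19.9 million m³ = 1.99 × 10^7 m³
Sy = ΔV / (A × Δh) = 1.99 × 10^7 m³ / (1 × 10^8 m² × 7.1 m) = 0.02803

Sy ≈ 0.028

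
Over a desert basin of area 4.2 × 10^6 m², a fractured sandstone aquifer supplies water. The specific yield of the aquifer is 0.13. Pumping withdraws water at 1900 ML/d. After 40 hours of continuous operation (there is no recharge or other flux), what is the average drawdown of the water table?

Q = 1900 ML/d = 1.9 × 10^6 m³/d
t = 40 hours = 1.667 d
ΔV = Q × t = 1.9 × 10^6 m³/d × 1.667 d = 3.167 × 10^6 m³
Δh = ΔV / (Sy × A) = 3.167 × 10^6 / (0.13 × 4.2 × 10^6) = 5.8 m

Δh ≈ 5.8 m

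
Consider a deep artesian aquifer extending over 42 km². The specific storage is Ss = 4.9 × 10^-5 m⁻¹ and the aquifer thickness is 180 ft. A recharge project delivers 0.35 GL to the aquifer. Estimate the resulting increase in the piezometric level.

b = 180 ft = 54.86 m
S = Ss × b = 4.9 × 10^-5 m⁻¹ × 54.86 m = 2.688 × 10^-3
A = 42 km² = 4.2 × 10^7 m²
ΔV = 0.35 GL = 3.5 × 10^5 m³
Δh = ΔV / (S × A) = 3.5 × 10^5 m³ / (0.002688 × 4.2 × 10^7 m²) = 3.1 m

Δh ≈ 3.1 m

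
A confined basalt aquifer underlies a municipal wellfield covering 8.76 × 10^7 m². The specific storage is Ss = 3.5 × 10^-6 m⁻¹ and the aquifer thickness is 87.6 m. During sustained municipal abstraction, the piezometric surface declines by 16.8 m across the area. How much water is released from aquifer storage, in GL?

ΔV ≈ 0.451 GL

S = Ss × b = 3.5 × 10^-6 m⁻¹ × 87.6 m = 3.066 × 10^-4
ΔV = S × A × Δh = 3.066 × 10^-4 × 8.76 × 10^7 m² × 16.8 m = 4.512 × 10^5 m³
ΔV = 4.512 × 10^5 m³ = 0.4512 GL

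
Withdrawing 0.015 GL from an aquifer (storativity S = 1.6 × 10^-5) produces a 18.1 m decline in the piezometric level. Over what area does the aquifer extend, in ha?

A ≈ 5180 ha

ΔV = 0.015 GL = 15000 m³
A = ΔV / (S × Δh) = 15000 / (1.6 × 10^-5 × 18.1) = 5.18 × 10^7 m²
A = 5.18 × 10^7 m² = 5180 ha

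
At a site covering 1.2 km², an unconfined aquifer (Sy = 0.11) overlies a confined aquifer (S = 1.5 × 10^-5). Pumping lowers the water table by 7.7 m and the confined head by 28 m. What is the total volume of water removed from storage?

ΔV ≈ 1.02 × 10^6 m³

A = 1.2 km² = 1.2 × 10^6 m²
Unconfined: ΔV_u = Sy × A × Δh_u = 0.11 × 1.2 × 10^6 × 7.7 = 1.016 × 10^6 m³
Confined: ΔV_c = S × A × Δh_c = 1.5 × 10^-5 × 1.2 × 10^6 × 28 = 504 m³
Total ΔV = 1.016 × 10^6 + 504 = 1.017 × 10^6 m³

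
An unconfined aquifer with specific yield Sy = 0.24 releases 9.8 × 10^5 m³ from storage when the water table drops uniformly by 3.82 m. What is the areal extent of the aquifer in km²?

A = ΔV / (Sy × Δh) = 9.8 × 10^5 / (0.24 × 3.82) = 1.069 × 10^6 m²
A = 1.069 × 10^6 m² = 1.069 km²

A ≈ 1.07 km²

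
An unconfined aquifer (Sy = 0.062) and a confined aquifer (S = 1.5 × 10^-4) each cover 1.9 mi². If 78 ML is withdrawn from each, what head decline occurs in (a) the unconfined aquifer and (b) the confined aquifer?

A = 1.9 mi² = 4.921 × 10^6 m²
ΔV = 78 ML = 78000 m³
Unconfined: Δh_u = ΔV/(Sy·A) = 78000/(0.062 × 4.921 × 10^6) = 0.2557 m
Confined: Δh_c = ΔV/(S·A) = 78000/(1.5 × 10^-4 × 4.921 × 10^6) = 105.7 m

Δh_u ≈ 0.256 m; Δh_c ≈ 106 m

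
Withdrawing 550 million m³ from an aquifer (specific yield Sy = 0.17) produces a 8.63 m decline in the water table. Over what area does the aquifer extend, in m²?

A ≈ 3.75 × 10^8 m²

ΔV = 550 million m³ = 5.5 × 10^8 m³
A = ΔV / (Sy × Δh) = 5.5 × 10^8 / (0.17 × 8.63) = 3.749 × 10^8 m²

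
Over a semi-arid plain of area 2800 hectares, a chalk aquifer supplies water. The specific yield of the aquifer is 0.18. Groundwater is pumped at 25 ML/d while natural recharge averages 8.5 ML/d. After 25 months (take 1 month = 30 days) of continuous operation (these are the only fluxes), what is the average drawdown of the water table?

A = 2800 hectares = 2.8 × 10^7 m²
Net abstraction = 25 − 8.5 = 16.5 ML/d
Q_net = 16.5 ML/d = 16500 m³/d
t = 25 months = 750 d
ΔV = Q × t = 16500 m³/d × 750 d = 1.238 × 10^7 m³
Δh = ΔV / (Sy × A) = 1.238 × 10^7 / (0.18 × 2.8 × 10^7) = 2.455 m

Δh ≈ 2.46 m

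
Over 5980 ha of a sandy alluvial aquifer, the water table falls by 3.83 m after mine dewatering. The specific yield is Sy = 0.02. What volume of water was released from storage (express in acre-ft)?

ΔV ≈ 3710 acre-ft

A = 5980 ha = 5.98 × 10^7 m²
ΔV = Sy × A × Δh = 0.02 × 5.98 × 10^7 m² × 3.83 m = 4.581 × 10^6 m³
ΔV = 4.581 × 10^6 m³ = 3714 acre-ft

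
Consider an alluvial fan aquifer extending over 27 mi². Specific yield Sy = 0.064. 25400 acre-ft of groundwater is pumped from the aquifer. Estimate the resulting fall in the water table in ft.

Δh ≈ 23 ft

A = 27 mi² = 6.993 × 10^7 m²
ΔV = 25400 acre-ft = 3.133 × 10^7 m³
Δh = ΔV / (Sy × A) = 3.133 × 10^7 m³ / (0.064 × 6.993 × 10^7 m²) = 7 m
Δh = 7 m = 22.97 ft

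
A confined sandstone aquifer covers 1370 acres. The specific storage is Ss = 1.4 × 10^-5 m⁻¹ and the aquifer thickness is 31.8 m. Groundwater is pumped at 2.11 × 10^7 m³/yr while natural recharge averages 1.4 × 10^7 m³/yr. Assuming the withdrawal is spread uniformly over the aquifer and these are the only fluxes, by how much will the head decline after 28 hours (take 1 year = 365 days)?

Δh ≈ 9.19 m

S = Ss × b = 1.4 × 10^-5 m⁻¹ × 31.8 m = 4.452 × 10^-4
A = 1370 acres = 5.544 × 10^6 m²
Net abstraction = 2.11 × 10^7 − 1.4 × 10^7 = 7.1 × 10^6 m³/yr
Q_net = 7.1 × 10^6 m³/yr = 19450 m³/d
t = 28 hours = 1.167 d
ΔV = Q × t = 19450 m³/d × 1.167 d = 22690 m³
Δh = ΔV / (S × A) = 22690 / (4.452 × 10^-4 × 5.544 × 10^6) = 9.194 m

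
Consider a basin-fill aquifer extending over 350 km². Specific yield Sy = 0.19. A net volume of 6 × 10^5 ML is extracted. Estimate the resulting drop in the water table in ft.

A = 350 km² = 3.5 × 10^8 m²
ΔV = 6 × 10^5 ML = 6 × 10^8 m³
Δh = ΔV / (Sy × A) = 6 × 10^8 m³ / (0.19 × 3.5 × 10^8 m²) = 9.023 m
Δh = 9.023 m = 29.6 ft

Δh ≈ 29.6 ft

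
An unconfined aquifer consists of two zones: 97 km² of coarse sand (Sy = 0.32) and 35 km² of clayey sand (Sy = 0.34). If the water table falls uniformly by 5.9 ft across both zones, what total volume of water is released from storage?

A₁ = 97 km² = 9.7 × 10^7 m²; A₂ = 35 km² = 3.5 × 10^7 m²
Δh = 5.9 ft = 1.798 m
ΔV₁ = 0.32 × 9.7 × 10^7 × 1.798 = 5.582 × 10^7 m³
ΔV₂ = 0.34 × 3.5 × 10^7 × 1.798 = 2.14 × 10^7 m³
ΔV = ΔV₁ + ΔV₂ = 7.722 × 10^7 m³

ΔV ≈ 7.72 × 10^7 m³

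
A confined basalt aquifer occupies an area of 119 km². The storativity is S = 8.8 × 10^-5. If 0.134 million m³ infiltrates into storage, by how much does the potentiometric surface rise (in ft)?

A = 119 km² = 1.19 × 10^8 m²
ΔV = 0.134 million m³ = 1.34 × 10^5 m³
Δh = ΔV / (S × A) = 1.34 × 10^5 m³ / (8.8 × 10^-5 × 1.19 × 10^8 m²) = 12.8 m
Δh = 12.8 m = 41.98 ft

Δh ≈ 42 ft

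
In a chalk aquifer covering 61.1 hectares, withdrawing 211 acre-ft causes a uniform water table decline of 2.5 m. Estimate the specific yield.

Sy ≈ 0.17

A = 61.1 hectares = 6.11 × 10^5 m²
ΔV = 211 acre-ft = 2.603 × 10^5 m³
Sy = ΔV / (A × Δh) = 2.603 × 10^5 m³ / (6.11 × 10^5 m² × 2.5 m) = 0.1704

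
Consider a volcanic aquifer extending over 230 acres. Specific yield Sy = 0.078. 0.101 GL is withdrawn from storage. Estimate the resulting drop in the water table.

A = 230 acres = 9.308 × 10^5 m²
ΔV = 0.101 GL = 1.01 × 10^5 m³
Δh = ΔV / (Sy × A) = 1.01 × 10^5 m³ / (0.078 × 9.308 × 10^5 m²) = 1.391 m

Δh ≈ 1.39 m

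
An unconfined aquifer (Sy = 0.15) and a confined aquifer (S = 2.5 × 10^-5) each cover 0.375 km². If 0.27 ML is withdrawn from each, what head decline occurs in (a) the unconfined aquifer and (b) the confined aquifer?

Δh_u ≈ 0.0048 m; Δh_c ≈ 28.8 m

A = 0.375 km² = 3.75 × 10^5 m²
ΔV = 0.27 ML = 270 m³
Unconfined: Δh_u = ΔV/(Sy·A) = 270/(0.15 × 3.75 × 10^5) = 0.0048 m
Confined: Δh_c = ΔV/(S·A) = 270/(2.5 × 10^-5 × 3.75 × 10^5) = 28.8 m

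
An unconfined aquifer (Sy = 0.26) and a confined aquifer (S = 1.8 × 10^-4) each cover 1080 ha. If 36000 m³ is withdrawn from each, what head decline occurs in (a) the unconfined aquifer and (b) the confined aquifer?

Δh_u ≈ 0.0128 m; Δh_c ≈ 18.5 m

A = 1080 ha = 1.08 × 10^7 m²
Unconfined: Δh_u = ΔV/(Sy·A) = 36000/(0.26 × 1.08 × 10^7) = 0.01282 m
Confined: Δh_c = ΔV/(S·A) = 36000/(1.8 × 10^-4 × 1.08 × 10^7) = 18.52 m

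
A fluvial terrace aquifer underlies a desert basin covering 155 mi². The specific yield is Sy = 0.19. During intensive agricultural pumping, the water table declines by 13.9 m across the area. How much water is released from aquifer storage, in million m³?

ΔV ≈ 1060 million m³

A = 155 mi² = 4.014 × 10^8 m²
ΔV = Sy × A × Δh = 0.19 × 4.014 × 10^8 m² × 13.9 m = 1.06 × 10^9 m³
ΔV = 1.06 × 10^9 m³ = 1060 million m³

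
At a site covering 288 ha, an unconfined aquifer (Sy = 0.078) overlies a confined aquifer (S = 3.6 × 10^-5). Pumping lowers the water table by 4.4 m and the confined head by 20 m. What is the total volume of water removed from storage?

ΔV ≈ 9.9 × 10^5 m³

A = 288 ha = 2.88 × 10^6 m²
Unconfined: ΔV_u = Sy × A × Δh_u = 0.078 × 2.88 × 10^6 × 4.4 = 9.884 × 10^5 m³
Confined: ΔV_c = S × A × Δh_c = 3.6 × 10^-5 × 2.88 × 10^6 × 20 = 2074 m³
Total ΔV = 9.884 × 10^5 + 2074 = 9.905 × 10^5 m³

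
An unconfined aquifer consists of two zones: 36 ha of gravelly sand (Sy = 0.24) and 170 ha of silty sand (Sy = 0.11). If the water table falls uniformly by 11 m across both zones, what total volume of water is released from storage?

A₁ = 36 ha = 3.6 × 10^5 m²; A₂ = 170 ha = 1.7 × 10^6 m²
ΔV₁ = 0.24 × 3.6 × 10^5 × 11 = 9.504 × 10^5 m³
ΔV₂ = 0.11 × 1.7 × 10^6 × 11 = 2.057 × 10^6 m³
ΔV = ΔV₁ + ΔV₂ = 3.007 × 10^6 m³

ΔV ≈ 3.01 × 10^6 m³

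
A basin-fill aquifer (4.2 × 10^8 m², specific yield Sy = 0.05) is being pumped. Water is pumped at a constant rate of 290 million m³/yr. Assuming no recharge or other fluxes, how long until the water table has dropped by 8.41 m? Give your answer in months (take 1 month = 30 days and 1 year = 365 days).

t ≈ 7.41 months

ΔV = Sy × A × Δh = 0.05 × 4.2 × 10^8 × 8.41 = 1.766 × 10^8 m³
Q = 290 million m³/yr = 7.945 × 10^5 m³/d
t = ΔV / Q = 1.766 × 10^8 m³ / 7.945 × 10^5 m³/d = 222.3 d
t = 222.3 d ≈ 7.409 months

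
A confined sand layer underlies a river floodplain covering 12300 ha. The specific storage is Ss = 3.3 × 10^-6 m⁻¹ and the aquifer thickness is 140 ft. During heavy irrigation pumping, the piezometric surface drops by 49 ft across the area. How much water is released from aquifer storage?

b = 140 ft = 42.67 m
S = Ss × b = 3.3 × 10^-6 m⁻¹ × 42.67 m = 1.408 × 10^-4
A = 12300 ha = 1.23 × 10^8 m²
Δh = 49 ft = 14.94 m
ΔV = S × A × Δh = 1.408 × 10^-4 × 1.23 × 10^8 m² × 14.94 m = 2.587 × 10^5 m³

ΔV ≈ 2.59 × 10^5 m³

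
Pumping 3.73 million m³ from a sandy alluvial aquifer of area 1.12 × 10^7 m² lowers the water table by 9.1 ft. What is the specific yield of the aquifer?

Δh = 9.1 ft = 2.774 m
ΔV = 3.73 million m³ = 3.73 × 10^6 m³
Sy = ΔV / (A × Δh) = 3.73 × 10^6 m³ / (1.12 × 10^7 m² × 2.774 m) = 0.1201

Sy ≈ 0.12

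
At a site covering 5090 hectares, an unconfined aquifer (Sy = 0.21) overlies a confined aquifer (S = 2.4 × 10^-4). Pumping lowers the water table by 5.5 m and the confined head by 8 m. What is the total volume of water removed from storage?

ΔV ≈ 5.89 × 10^7 m³

A = 5090 hectares = 5.09 × 10^7 m²
Unconfined: ΔV_u = Sy × A × Δh_u = 0.21 × 5.09 × 10^7 × 5.5 = 5.879 × 10^7 m³
Confined: ΔV_c = S × A × Δh_c = 2.4 × 10^-4 × 5.09 × 10^7 × 8 = 97730 m³
Total ΔV = 5.879 × 10^7 + 97730 = 5.889 × 10^7 m³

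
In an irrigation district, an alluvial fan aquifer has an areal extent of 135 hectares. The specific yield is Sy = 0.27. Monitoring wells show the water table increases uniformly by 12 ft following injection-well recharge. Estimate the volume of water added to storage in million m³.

ΔV ≈ 1.33 million m³

A = 135 hectares = 1.35 × 10^6 m²
Δh = 12 ft = 3.658 m
ΔV = Sy × A × Δh = 0.27 × 1.35 × 10^6 m² × 3.658 m = 1.333 × 10^6 m³
ΔV = 1.333 × 10^6 m³ = 1.333 million m³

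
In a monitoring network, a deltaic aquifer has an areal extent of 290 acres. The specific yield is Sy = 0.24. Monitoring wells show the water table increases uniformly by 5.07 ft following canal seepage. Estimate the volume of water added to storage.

ΔV ≈ 4.35 × 10^5 m³

A = 290 acres = 1.174 × 10^6 m²
Δh = 5.07 ft = 1.545 m
ΔV = Sy × A × Δh = 0.24 × 1.174 × 10^6 m² × 1.545 m = 4.353 × 10^5 m³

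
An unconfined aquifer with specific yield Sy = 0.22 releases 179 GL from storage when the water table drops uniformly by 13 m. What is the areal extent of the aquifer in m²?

ΔV = 179 GL = 1.79 × 10^8 m³
A = ΔV / (Sy × Δh) = 1.79 × 10^8 / (0.22 × 13) = 6.259 × 10^7 m²

A ≈ 6.26 × 10^7 m²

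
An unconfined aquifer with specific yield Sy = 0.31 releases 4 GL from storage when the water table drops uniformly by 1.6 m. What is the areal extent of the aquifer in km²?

A ≈ 8.06 km²

ΔV = 4 GL = 4 × 10^6 m³
A = ΔV / (Sy × Δh) = 4 × 10^6 / (0.31 × 1.6) = 8.065 × 10^6 m²
A = 8.065 × 10^6 m² = 8.065 km²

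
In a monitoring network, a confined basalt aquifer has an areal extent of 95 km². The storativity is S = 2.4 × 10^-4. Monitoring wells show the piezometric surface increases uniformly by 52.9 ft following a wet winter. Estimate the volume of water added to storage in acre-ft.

A = 95 km² = 9.5 × 10^7 m²
Δh = 52.9 ft = 16.12 m
ΔV = S × A × Δh = 2.4 × 10^-4 × 9.5 × 10^7 m² × 16.12 m = 3.676 × 10^5 m³
ΔV = 3.676 × 10^5 m³ = 298 acre-ft

ΔV ≈ 298 acre-ft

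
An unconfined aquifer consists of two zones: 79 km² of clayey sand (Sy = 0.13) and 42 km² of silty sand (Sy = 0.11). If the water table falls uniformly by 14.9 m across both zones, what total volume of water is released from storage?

ΔV ≈ 2.22 × 10^8 m³

A₁ = 79 km² = 7.9 × 10^7 m²; A₂ = 42 km² = 4.2 × 10^7 m²
ΔV₁ = 0.13 × 7.9 × 10^7 × 14.9 = 1.53 × 10^8 m³
ΔV₂ = 0.11 × 4.2 × 10^7 × 14.9 = 6.884 × 10^7 m³
ΔV = ΔV₁ + ΔV₂ = 2.219 × 10^8 m³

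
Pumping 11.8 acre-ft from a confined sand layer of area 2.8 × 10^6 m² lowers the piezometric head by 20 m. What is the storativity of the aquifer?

ΔV = 11.8 acre-ft = 14560 m³
S = ΔV / (A × Δh) = 14560 m³ / (2.8 × 10^6 m² × 20 m) = 2.599 × 10^-4

S ≈ 2.6 × 10^-4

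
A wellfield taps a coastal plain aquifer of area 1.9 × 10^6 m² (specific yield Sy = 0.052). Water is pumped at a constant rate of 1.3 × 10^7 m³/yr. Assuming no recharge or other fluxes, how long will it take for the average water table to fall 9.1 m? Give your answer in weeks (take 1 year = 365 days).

t ≈ 3.61 weeks

ΔV = Sy × A × Δh = 0.052 × 1.9 × 10^6 × 9.1 = 8.991 × 10^5 m³
Q = 1.3 × 10^7 m³/yr = 35620 m³/d
t = ΔV / Q = 8.991 × 10^5 m³ / 35620 m³/d = 25.24 d
t = 25.24 d ≈ 3.606 weeks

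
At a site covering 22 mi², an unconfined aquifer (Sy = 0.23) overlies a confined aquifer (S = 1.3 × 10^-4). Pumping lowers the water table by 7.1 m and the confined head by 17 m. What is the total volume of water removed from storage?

A = 22 mi² = 5.698 × 10^7 m²
Unconfined: ΔV_u = Sy × A × Δh_u = 0.23 × 5.698 × 10^7 × 7.1 = 9.305 × 10^7 m³
Confined: ΔV_c = S × A × Δh_c = 1.3 × 10^-4 × 5.698 × 10^7 × 17 = 1.259 × 10^5 m³
Total ΔV = 9.305 × 10^7 + 1.259 × 10^5 = 9.317 × 10^7 m³

ΔV ≈ 9.32 × 10^7 m³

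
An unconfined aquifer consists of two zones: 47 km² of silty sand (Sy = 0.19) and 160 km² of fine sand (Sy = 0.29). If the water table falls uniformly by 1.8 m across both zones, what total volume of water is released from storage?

A₁ = 47 km² = 4.7 × 10^7 m²; A₂ = 160 km² = 1.6 × 10^8 m²
ΔV₁ = 0.19 × 4.7 × 10^7 × 1.8 = 1.607 × 10^7 m³
ΔV₂ = 0.29 × 1.6 × 10^8 × 1.8 = 8.352 × 10^7 m³
ΔV = ΔV₁ + ΔV₂ = 9.959 × 10^7 m³

ΔV ≈ 9.96 × 10^7 m³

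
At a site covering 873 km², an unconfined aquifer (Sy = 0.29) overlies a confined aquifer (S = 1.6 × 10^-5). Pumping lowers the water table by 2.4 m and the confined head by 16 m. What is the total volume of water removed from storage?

A = 873 km² = 8.73 × 10^8 m²
Unconfined: ΔV_u = Sy × A × Δh_u = 0.29 × 8.73 × 10^8 × 2.4 = 6.076 × 10^8 m³
Confined: ΔV_c = S × A × Δh_c = 1.6 × 10^-5 × 8.73 × 10^8 × 16 = 2.235 × 10^5 m³
Total ΔV = 6.076 × 10^8 + 2.235 × 10^5 = 6.078 × 10^8 m³

ΔV ≈ 6.08 × 10^8 m³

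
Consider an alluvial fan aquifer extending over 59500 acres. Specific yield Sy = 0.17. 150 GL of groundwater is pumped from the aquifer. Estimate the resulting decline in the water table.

Δh ≈ 3.66 m

A = 59500 acres = 2.408 × 10^8 m²
ΔV = 150 GL = 1.5 × 10^8 m³
Δh = ΔV / (Sy × A) = 1.5 × 10^8 m³ / (0.17 × 2.408 × 10^8 m²) = 3.664 m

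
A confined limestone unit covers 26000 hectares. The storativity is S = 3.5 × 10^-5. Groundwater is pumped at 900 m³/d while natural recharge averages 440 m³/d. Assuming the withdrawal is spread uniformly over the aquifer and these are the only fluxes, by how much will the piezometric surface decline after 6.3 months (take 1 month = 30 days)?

A = 26000 hectares = 2.6 × 10^8 m²
Net abstraction = 900 − 440 = 460 m³/d
t = 6.3 months = 189 d
ΔV = Q × t = 460 m³/d × 189 d = 86940 m³
Δh = ΔV / (S × A) = 86940 / (3.5 × 10^-5 × 2.6 × 10^8) = 9.554 m

Δh ≈ 9.55 m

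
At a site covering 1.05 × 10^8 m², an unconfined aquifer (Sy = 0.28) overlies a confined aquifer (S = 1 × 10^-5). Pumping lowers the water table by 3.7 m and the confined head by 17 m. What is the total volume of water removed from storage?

Unconfined: ΔV_u = Sy × A × Δh_u = 0.28 × 1.05 × 10^8 × 3.7 = 1.088 × 10^8 m³
Confined: ΔV_c = S × A × Δh_c = 1 × 10^-5 × 1.05 × 10^8 × 17 = 17850 m³
Total ΔV = 1.088 × 10^8 + 17850 = 1.088 × 10^8 m³

ΔV ≈ 1.09 × 10^8 m³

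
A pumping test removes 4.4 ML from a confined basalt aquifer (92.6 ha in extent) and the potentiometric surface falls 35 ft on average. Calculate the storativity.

A = 92.6 ha = 9.26 × 10^5 m²
Δh = 35 ft = 10.67 m
ΔV = 4.4 ML = 4400 m³
S = ΔV / (A × Δh) = 4400 m³ / (9.26 × 10^5 m² × 10.67 m) = 4.454 × 10^-4

S ≈ 4.5 × 10^-4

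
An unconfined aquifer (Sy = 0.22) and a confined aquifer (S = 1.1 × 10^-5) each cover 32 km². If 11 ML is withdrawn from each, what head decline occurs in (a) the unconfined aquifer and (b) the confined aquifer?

A = 32 km² = 3.2 × 10^7 m²
ΔV = 11 ML = 11000 m³
Unconfined: Δh_u = ΔV/(Sy·A) = 11000/(0.22 × 3.2 × 10^7) = 0.001563 m
Confined: Δh_c = ΔV/(S·A) = 11000/(1.1 × 10^-5 × 3.2 × 10^7) = 31.25 m

Δh_u ≈ 0.00156 m; Δh_c ≈ 31.2 m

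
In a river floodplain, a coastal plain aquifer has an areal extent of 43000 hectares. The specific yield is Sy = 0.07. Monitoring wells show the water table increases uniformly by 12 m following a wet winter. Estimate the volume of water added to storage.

ΔV ≈ 3.61 × 10^8 m³

A = 43000 hectares = 4.3 × 10^8 m²
ΔV = Sy × A × Δh = 0.07 × 4.3 × 10^8 m² × 12 m = 3.612 × 10^8 m³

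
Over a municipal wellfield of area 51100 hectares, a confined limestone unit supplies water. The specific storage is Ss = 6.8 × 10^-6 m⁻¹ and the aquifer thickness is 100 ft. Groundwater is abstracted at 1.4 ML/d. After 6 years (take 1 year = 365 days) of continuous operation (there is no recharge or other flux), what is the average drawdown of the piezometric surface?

b = 100 ft = 30.48 m
S = Ss × b = 6.8 × 10^-6 m⁻¹ × 30.48 m = 2.073 × 10^-4
A = 51100 hectares = 5.11 × 10^8 m²
Q = 1.4 ML/d = 1400 m³/d
t = 6 years = 2190 d
ΔV = Q × t = 1400 m³/d × 2190 d = 3.066 × 10^6 m³
Δh = ΔV / (S × A) = 3.066 × 10^6 / (2.073 × 10^-4 × 5.11 × 10^8) = 28.95 m

Δh ≈ 28.9 m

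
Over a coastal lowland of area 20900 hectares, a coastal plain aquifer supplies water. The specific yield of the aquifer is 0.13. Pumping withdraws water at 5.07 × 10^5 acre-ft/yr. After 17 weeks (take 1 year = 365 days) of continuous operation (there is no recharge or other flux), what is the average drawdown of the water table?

A = 20900 hectares = 2.09 × 10^8 m²
Q = 5.07 × 10^5 acre-ft/yr = 1.713 × 10^6 m³/d
t = 17 weeks = 119 d
ΔV = Q × t = 1.713 × 10^6 m³/d × 119 d = 2.039 × 10^8 m³
Δh = ΔV / (Sy × A) = 2.039 × 10^8 / (0.13 × 2.09 × 10^8) = 7.504 m

Δh ≈ 7.5 m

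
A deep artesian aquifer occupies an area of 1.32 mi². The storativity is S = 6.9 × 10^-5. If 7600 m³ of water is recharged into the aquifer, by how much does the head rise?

A = 1.32 mi² = 3.419 × 10^6 m²
Δh = ΔV / (S × A) = 7600 m³ / (6.9 × 10^-5 × 3.419 × 10^6 m²) = 32.22 m

Δh ≈ 32.2 m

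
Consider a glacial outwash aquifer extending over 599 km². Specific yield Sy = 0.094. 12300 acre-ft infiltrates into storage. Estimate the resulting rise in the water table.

A = 599 km² = 5.99 × 10^8 m²
ΔV = 12300 acre-ft = 1.517 × 10^7 m³
Δh = ΔV / (Sy × A) = 1.517 × 10^7 m³ / (0.094 × 5.99 × 10^8 m²) = 0.2695 m

Δh ≈ 0.269 m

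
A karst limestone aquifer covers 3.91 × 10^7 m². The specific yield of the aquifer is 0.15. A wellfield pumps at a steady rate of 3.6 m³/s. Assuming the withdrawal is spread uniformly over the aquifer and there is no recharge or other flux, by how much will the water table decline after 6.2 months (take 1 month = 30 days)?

Δh ≈ 9.86 m

Q = 3.6 m³/s = 3.11 × 10^5 m³/d
t = 6.2 months = 186 d
ΔV = Q × t = 3.11 × 10^5 m³/d × 186 d = 5.785 × 10^7 m³
Δh = ΔV / (Sy × A) = 5.785 × 10^7 / (0.15 × 3.91 × 10^7) = 9.864 m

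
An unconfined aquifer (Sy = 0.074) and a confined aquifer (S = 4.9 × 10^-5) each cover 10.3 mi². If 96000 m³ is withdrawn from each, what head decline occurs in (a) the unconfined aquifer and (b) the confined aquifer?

Δh_u ≈ 0.0486 m; Δh_c ≈ 73.4 m

A = 10.3 mi² = 2.668 × 10^7 m²
Unconfined: Δh_u = ΔV/(Sy·A) = 96000/(0.074 × 2.668 × 10^7) = 0.04863 m
Confined: Δh_c = ΔV/(S·A) = 96000/(4.9 × 10^-5 × 2.668 × 10^7) = 73.44 m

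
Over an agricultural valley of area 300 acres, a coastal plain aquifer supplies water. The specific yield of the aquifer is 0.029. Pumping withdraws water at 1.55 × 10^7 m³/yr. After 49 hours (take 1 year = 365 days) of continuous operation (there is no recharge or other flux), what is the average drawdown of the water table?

A = 300 acres = 1.214 × 10^6 m²
Q = 1.55 × 10^7 m³/yr = 42470 m³/d
t = 49 hours = 2.042 d
ΔV = Q × t = 42470 m³/d × 2.042 d = 86700 m³
Δh = ΔV / (Sy × A) = 86700 / (0.029 × 1.214 × 10^6) = 2.463 m

Δh ≈ 2.46 m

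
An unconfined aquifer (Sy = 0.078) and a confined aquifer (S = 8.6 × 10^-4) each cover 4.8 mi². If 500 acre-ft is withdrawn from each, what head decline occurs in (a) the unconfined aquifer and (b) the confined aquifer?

Δh_u ≈ 0.636 m; Δh_c ≈ 57.7 m

A = 4.8 mi² = 1.243 × 10^7 m²
ΔV = 500 acre-ft = 6.167 × 10^5 m³
Unconfined: Δh_u = ΔV/(Sy·A) = 6.167 × 10^5/(0.078 × 1.243 × 10^7) = 0.636 m
Confined: Δh_c = ΔV/(S·A) = 6.167 × 10^5/(8.6 × 10^-4 × 1.243 × 10^7) = 57.69 m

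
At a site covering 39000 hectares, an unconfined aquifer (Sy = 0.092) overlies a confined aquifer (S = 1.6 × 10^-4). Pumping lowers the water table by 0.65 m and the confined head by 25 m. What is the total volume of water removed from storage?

ΔV ≈ 2.49 × 10^7 m³

A = 39000 hectares = 3.9 × 10^8 m²
Unconfined: ΔV_u = Sy × A × Δh_u = 0.092 × 3.9 × 10^8 × 0.65 = 2.332 × 10^7 m³
Confined: ΔV_c = S × A × Δh_c = 1.6 × 10^-4 × 3.9 × 10^8 × 25 = 1.56 × 10^6 m³
Total ΔV = 2.332 × 10^7 + 1.56 × 10^6 = 2.488 × 10^7 m³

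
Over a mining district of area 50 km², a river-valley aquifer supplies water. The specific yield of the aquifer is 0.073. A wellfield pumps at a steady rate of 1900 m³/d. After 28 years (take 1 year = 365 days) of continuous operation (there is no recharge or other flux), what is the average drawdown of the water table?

A = 50 km² = 5 × 10^7 m²
t = 28 years = 10220 d
ΔV = Q × t = 1900 m³/d × 10220 d = 1.942 × 10^7 m³
Δh = ΔV / (Sy × A) = 1.942 × 10^7 / (0.073 × 5 × 10^7) = 5.32 m

Δh ≈ 5.32 m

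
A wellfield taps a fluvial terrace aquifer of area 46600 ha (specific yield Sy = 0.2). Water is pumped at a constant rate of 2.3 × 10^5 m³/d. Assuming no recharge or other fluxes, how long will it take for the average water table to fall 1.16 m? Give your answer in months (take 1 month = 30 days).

t ≈ 15.7 months

A = 46600 ha = 4.66 × 10^8 m²
ΔV = Sy × A × Δh = 0.2 × 4.66 × 10^8 × 1.16 = 1.081 × 10^8 m³
t = ΔV / Q = 1.081 × 10^8 m³ / 2.3 × 10^5 m³/d = 470.1 d
t = 470.1 d ≈ 15.67 months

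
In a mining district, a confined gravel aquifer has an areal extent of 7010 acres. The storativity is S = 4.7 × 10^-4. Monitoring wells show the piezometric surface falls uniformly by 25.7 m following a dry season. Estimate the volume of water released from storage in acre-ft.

ΔV ≈ 278 acre-ft

A = 7010 acres = 2.837 × 10^7 m²
ΔV = S × A × Δh = 4.7 × 10^-4 × 2.837 × 10^7 m² × 25.7 m = 3.427 × 10^5 m³
ΔV = 3.427 × 10^5 m³ = 277.8 acre-ft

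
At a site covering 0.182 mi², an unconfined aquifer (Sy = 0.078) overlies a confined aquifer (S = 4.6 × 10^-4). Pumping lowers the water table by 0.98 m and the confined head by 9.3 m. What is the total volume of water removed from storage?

ΔV ≈ 38000 m³

A = 0.182 mi² = 4.714 × 10^5 m²
Unconfined: ΔV_u = Sy × A × Δh_u = 0.078 × 4.714 × 10^5 × 0.98 = 36030 m³
Confined: ΔV_c = S × A × Δh_c = 4.6 × 10^-4 × 4.714 × 10^5 × 9.3 = 2017 m³
Total ΔV = 36030 + 2017 = 38050 m³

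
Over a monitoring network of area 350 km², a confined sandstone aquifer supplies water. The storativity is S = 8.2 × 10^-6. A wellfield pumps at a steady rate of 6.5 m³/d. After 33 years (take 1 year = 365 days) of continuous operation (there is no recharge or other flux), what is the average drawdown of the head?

A = 350 km² = 3.5 × 10^8 m²
t = 33 years = 12040 d
ΔV = Q × t = 6.5 m³/d × 12040 d = 78290 m³
Δh = ΔV / (S × A) = 78290 / (8.2 × 10^-6 × 3.5 × 10^8) = 27.28 m

Δh ≈ 27.3 m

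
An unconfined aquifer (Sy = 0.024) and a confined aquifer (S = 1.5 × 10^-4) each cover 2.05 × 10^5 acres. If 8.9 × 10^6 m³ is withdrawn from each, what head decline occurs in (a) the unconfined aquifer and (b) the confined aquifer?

A = 2.05 × 10^5 acres = 8.296 × 10^8 m²
Unconfined: Δh_u = ΔV/(Sy·A) = 8.9 × 10^6/(0.024 × 8.296 × 10^8) = 0.447 m
Confined: Δh_c = ΔV/(S·A) = 8.9 × 10^6/(1.5 × 10^-4 × 8.296 × 10^8) = 71.52 m

Δh_u ≈ 0.447 m; Δh_c ≈ 71.5 m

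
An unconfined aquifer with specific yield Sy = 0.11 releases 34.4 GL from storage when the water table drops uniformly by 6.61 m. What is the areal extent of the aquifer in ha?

A ≈ 4730 ha

ΔV = 34.4 GL = 3.44 × 10^7 m³
A = ΔV / (Sy × Δh) = 3.44 × 10^7 / (0.11 × 6.61) = 4.731 × 10^7 m²
A = 4.731 × 10^7 m² = 4731 ha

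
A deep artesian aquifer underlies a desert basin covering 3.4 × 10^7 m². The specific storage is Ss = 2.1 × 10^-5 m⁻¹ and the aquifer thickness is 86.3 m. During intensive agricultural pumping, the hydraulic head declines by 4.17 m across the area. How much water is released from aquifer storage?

ΔV ≈ 2.57 × 10^5 m³

S = Ss × b = 2.1 × 10^-5 m⁻¹ × 86.3 m = 1.812 × 10^-3
ΔV = S × A × Δh = 0.001812 × 3.4 × 10^7 m² × 4.17 m = 2.569 × 10^5 m³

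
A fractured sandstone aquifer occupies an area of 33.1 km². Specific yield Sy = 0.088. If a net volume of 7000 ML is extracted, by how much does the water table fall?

A = 33.1 km² = 3.31 × 10^7 m²
ΔV = 7000 ML = 7 × 10^6 m³
Δh = ΔV / (Sy × A) = 7 × 10^6 m³ / (0.088 × 3.31 × 10^7 m²) = 2.403 m

Δh ≈ 2.4 m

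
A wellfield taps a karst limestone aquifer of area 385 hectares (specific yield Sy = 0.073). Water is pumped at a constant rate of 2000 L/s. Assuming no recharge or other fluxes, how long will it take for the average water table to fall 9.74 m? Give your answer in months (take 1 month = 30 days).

A = 385 hectares = 3.85 × 10^6 m²
ΔV = Sy × A × Δh = 0.073 × 3.85 × 10^6 × 9.74 = 2.737 × 10^6 m³
Q = 2000 L/s = 1.728 × 10^5 m³/d
t = ΔV / Q = 2.737 × 10^6 m³ / 1.728 × 10^5 m³/d = 15.84 d
t = 15.84 d ≈ 0.5281 months

t ≈ 0.528 months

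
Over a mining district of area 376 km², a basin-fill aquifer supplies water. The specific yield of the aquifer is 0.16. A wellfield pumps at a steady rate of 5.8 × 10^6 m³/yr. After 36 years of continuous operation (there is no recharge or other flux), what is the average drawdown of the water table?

A = 376 km² = 3.76 × 10^8 m²
Q = 5.8 × 10^6 m³/yr = 15890 m³/d
t = 36 years = 13140 d
ΔV = Q × t = 15890 m³/d × 13140 d = 2.088 × 10^8 m³
Δh = ΔV / (Sy × A) = 2.088 × 10^8 / (0.16 × 3.76 × 10^8) = 3.471 m

Δh ≈ 3.47 m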